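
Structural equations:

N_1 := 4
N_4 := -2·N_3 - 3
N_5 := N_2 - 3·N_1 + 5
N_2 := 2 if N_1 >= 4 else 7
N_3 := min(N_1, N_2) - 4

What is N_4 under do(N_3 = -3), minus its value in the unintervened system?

The intervention breaks the incoming arrows to N_3: N_3 := min(N_1, N_2) - 4 no longer applies, and N_3 = -3.
N_4 = -2·N_3 - 3  [with N_3=-3]  = 3
Without intervention: N_2 = 2 if N_1 >= 4 else 7  [with N_1=4]  = 2; N_3 = min(N_1, N_2) - 4  [with N_1=4, N_2=2]  = -2; N_4 = -2·N_3 - 3  [with N_3=-2]  = 1.
Change = 3 − 1 = 2.

2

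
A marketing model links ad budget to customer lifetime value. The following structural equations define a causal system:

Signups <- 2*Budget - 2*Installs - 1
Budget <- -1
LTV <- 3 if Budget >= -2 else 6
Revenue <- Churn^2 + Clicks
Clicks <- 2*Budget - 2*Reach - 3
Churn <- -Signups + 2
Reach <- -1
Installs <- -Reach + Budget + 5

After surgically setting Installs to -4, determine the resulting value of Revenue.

The intervention breaks the incoming arrows to Installs: Installs <- -Reach + Budget + 5 no longer applies, and Installs = -4.
Clicks = 2*Budget - 2*Reach - 3  [with Budget=-1, Reach=-1]  = -3
Signups = 2*Budget - 2*Installs - 1  [with Budget=-1, Installs=-4]  = 5
Churn = -Signups + 2  [with Signups=5]  = -3
Revenue = Churn^2 + Clicks  [with Churn=-3, Clicks=-3]  = 6

6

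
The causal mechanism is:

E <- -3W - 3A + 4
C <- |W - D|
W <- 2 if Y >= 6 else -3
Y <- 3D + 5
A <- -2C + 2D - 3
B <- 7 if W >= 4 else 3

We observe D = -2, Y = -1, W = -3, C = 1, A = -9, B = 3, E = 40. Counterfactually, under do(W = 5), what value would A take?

do(W=5) replaces the equation W <- 2 if Y >= 6 else -3 with the constant W = 5.
C = |W - D|  [with W=5, D=-2]  = 7
A = -2C + 2D - 3  [with C=7, D=-2]  = -21

-21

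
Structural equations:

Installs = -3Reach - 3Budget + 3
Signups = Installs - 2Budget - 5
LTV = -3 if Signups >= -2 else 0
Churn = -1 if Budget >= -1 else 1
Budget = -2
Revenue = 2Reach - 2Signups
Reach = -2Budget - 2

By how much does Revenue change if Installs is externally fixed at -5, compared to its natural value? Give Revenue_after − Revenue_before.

16

The intervention breaks the incoming arrows to Installs: Installs = -3Reach - 3Budget + 3 no longer applies, and Installs = -5.
Reach = -2Budget - 2  [with Budget=-2]  = 2
Signups = Installs - 2Budget - 5  [with Installs=-5, Budget=-2]  = -6
Revenue = 2Reach - 2Signups  [with Reach=2, Signups=-6]  = 16
Without intervention: Reach = -2Budget - 2  [with Budget=-2]  = 2; Installs = -3Reach - 3Budget + 3  [with Reach=2, Budget=-2]  = 3; Signups = Installs - 2Budget - 5  [with Installs=3, Budget=-2]  = 2; Revenue = 2Reach - 2Signups  [with Reach=2, Signups=2]  = 0.
Change = 16 − 0 = 16.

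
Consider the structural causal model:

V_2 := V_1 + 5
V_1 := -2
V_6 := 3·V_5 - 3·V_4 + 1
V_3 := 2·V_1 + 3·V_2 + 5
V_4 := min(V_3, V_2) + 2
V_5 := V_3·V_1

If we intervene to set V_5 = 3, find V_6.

-5

The intervention breaks the incoming arrows to V_5: V_5 := V_3·V_1 no longer applies, and V_5 = 3.
V_2 = V_1 + 5  [with V_1=-2]  = 3
V_3 = 2·V_1 + 3·V_2 + 5  [with V_1=-2, V_2=3]  = 10
V_4 = min(V_3, V_2) + 2  [with V_3=10, V_2=3]  = 5
V_6 = 3·V_5 - 3·V_4 + 1  [with V_5=3, V_4=5]  = -5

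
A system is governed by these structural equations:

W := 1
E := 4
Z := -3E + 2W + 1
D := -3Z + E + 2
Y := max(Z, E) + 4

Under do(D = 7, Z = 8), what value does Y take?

12

The joint intervention fixes D = 7, Z = 8, removing each variable's own equation.
Y = max(Z, E) + 4  [with Z=8, E=4]  = 12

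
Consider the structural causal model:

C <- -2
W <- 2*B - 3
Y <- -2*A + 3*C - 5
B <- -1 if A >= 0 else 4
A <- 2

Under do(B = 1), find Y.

-15

Under do(B=1), the mechanism B <- -1 if A >= 0 else 4 is discarded; B is fixed at 1.
Since Y is not a descendant of the intervened variable, it is unaffected.
Y = -2*A + 3*C - 5  [with A=2, C=-2]  = -15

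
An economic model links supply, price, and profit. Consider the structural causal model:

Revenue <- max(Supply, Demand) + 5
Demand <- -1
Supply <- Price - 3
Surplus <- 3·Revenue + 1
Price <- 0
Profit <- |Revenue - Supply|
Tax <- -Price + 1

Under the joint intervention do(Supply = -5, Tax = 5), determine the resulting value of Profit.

9

Setting Supply = -5, Tax = 5 by intervention discards those variables' equations.
Revenue = max(Supply, Demand) + 5  [with Supply=-5, Demand=-1]  = 4
Profit = |Revenue - Supply|  [with Revenue=4, Supply=-5]  = 9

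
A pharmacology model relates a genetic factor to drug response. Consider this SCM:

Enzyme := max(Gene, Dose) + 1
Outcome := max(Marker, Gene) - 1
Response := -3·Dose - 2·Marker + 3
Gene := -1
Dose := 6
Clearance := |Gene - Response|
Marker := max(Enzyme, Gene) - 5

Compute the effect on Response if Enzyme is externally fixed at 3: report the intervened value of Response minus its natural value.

do(Enzyme=3) replaces the equation Enzyme := max(Gene, Dose) + 1 with the constant Enzyme = 3.
Marker = max(Enzyme, Gene) - 5  [with Enzyme=3, Gene=-1]  = -2
Response = -3·Dose - 2·Marker + 3  [with Dose=6, Marker=-2]  = -11
Without intervention: Enzyme = max(Gene, Dose) + 1  [with Gene=-1, Dose=6]  = 7; Marker = max(Enzyme, Gene) - 5  [with Enzyme=7, Gene=-1]  = 2; Response = -3·Dose - 2·Marker + 3  [with Dose=6, Marker=2]  = -19.
Change = -11 − (-19) = 8.

8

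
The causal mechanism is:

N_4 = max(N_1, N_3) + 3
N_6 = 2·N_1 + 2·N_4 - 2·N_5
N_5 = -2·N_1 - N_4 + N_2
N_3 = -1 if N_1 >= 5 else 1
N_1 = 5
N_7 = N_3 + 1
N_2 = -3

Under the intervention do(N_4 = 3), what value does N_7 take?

0

The intervention breaks the incoming arrows to N_4: N_4 = max(N_1, N_3) + 3 no longer applies, and N_4 = 3.
No directed path runs from N_4 to N_7, so N_7 keeps its natural value.
N_3 = -1 if N_1 >= 5 else 1  [with N_1=5]  = -1
N_7 = N_3 + 1  [with N_3=-1]  = 0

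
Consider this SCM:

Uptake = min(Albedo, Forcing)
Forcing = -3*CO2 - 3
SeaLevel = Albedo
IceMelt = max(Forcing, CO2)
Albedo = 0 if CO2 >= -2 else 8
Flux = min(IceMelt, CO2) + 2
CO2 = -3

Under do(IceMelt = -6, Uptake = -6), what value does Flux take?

Under do(IceMelt = -6, Uptake = -6), each intervened variable's structural equation is replaced by its fixed value.
Flux = min(IceMelt, CO2) + 2  [with IceMelt=-6, CO2=-3]  = -4

-4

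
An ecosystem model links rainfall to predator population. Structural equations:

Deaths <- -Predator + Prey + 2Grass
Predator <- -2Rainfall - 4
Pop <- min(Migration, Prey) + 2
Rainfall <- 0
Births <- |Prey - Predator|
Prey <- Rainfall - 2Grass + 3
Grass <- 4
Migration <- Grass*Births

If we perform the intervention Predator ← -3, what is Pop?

-3

do(Predator=-3) replaces the equation Predator <- -2Rainfall - 4 with the constant Predator = -3.
Prey = Rainfall - 2Grass + 3  [with Rainfall=0, Grass=4]  = -5
Births = |Prey - Predator|  [with Prey=-5, Predator=-3]  = 2
Migration = Grass*Births  [with Grass=4, Births=2]  = 8
Pop = min(Migration, Prey) + 2  [with Migration=8, Prey=-5]  = -3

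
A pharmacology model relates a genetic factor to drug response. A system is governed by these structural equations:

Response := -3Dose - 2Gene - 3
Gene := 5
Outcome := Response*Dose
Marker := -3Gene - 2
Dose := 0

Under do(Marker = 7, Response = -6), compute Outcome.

Setting Marker = 7, Response = -6 by intervention discards those variables' equations.
Outcome = Response*Dose  [with Response=-6, Dose=0]  = 0

0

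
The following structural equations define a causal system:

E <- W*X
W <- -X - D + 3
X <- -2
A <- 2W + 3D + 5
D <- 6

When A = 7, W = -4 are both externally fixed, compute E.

8

The joint intervention fixes A = 7, W = -4, removing each variable's own equation.
E = W*X  [with W=-4, X=-2]  = 8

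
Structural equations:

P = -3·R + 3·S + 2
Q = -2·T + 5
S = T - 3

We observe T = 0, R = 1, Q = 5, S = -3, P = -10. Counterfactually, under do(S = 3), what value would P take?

Intervening sets S = 3 and removes its equation (S = T - 3).
P = -3·R + 3·S + 2  [with R=1, S=3]  = 8

8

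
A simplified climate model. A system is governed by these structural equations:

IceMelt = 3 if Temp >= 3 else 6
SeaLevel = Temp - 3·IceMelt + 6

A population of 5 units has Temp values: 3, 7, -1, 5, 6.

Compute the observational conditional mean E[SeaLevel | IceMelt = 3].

2.25

Conditioning on IceMelt=3 selects the 4 unit(s) with Temp ∈ {3, 7, 5, 6}. Their SeaLevel values: 0, 4, 2, 3. Mean = 2.25.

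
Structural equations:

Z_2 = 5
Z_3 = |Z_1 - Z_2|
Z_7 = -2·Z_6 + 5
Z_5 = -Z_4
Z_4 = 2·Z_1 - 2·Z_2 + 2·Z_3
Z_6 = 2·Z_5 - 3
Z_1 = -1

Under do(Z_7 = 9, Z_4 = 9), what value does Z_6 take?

Setting Z_7 = 9, Z_4 = 9 by intervention discards those variables' equations.
Z_5 = -Z_4  [with Z_4=9]  = -9
Z_6 = 2·Z_5 - 3  [with Z_5=-9]  = -21

-21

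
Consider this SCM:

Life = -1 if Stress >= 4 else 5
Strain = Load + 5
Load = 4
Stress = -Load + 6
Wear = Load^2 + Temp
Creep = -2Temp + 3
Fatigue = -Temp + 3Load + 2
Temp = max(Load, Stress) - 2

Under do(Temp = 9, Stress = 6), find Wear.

25

The joint intervention fixes Temp = 9, Stress = 6, removing each variable's own equation.
Wear = Load^2 + Temp  [with Load=4, Temp=9]  = 25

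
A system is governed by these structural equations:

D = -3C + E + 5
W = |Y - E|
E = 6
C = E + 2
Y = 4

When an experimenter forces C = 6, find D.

-7

Intervening sets C = 6 and removes its equation (C = E + 2).
D = -3C + E + 5  [with C=6, E=6]  = -7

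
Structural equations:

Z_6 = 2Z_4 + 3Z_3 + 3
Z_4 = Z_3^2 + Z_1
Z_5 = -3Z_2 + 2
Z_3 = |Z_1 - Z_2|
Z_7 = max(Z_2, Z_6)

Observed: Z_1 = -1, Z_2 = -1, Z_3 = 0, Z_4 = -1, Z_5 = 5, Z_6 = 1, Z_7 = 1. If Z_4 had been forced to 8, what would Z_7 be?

The intervention breaks the incoming arrows to Z_4: Z_4 = Z_3^2 + Z_1 no longer applies, and Z_4 = 8.
Z_3 = |Z_1 - Z_2|  [with Z_1=-1, Z_2=-1]  = 0
Z_6 = 2Z_4 + 3Z_3 + 3  [with Z_4=8, Z_3=0]  = 19
Z_7 = max(Z_2, Z_6)  [with Z_2=-1, Z_6=19]  = 19

19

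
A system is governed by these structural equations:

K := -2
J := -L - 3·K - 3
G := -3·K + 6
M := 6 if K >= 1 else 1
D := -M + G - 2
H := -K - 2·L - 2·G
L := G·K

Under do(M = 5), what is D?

Intervening sets M = 5 and removes its equation (M := 6 if K >= 1 else 1).
G = -3·K + 6  [with K=-2]  = 12
D = -M + G - 2  [with M=5, G=12]  = 5

5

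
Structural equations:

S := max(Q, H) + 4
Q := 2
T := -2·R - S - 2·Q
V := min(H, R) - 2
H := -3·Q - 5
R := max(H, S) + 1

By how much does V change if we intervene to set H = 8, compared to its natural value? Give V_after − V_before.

Under do(H=8), the mechanism H := -3·Q - 5 is discarded; H is fixed at 8.
S = max(Q, H) + 4  [with Q=2, H=8]  = 12
R = max(H, S) + 1  [with H=8, S=12]  = 13
V = min(H, R) - 2  [with H=8, R=13]  = 6
Without intervention: H = -3·Q - 5  [with Q=2]  = -11; S = max(Q, H) + 4  [with Q=2, H=-11]  = 6; R = max(H, S) + 1  [with H=-11, S=6]  = 7; V = min(H, R) - 2  [with H=-11, R=7]  = -13.
Change = 6 − (-13) = 19.

19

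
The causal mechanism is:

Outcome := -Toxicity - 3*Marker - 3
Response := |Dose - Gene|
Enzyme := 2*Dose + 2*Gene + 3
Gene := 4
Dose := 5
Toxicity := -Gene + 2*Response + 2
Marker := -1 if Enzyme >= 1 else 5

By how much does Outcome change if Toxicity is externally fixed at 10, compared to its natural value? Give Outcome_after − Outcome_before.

-10

Intervening sets Toxicity = 10 and removes its equation (Toxicity := -Gene + 2*Response + 2).
Enzyme = 2*Dose + 2*Gene + 3  [with Dose=5, Gene=4]  = 21
Marker = -1 if Enzyme >= 1 else 5  [with Enzyme=21]  = -1
Outcome = -Toxicity - 3*Marker - 3  [with Toxicity=10, Marker=-1]  = -10
Without intervention: Enzyme = 2*Dose + 2*Gene + 3  [with Dose=5, Gene=4]  = 21; Marker = -1 if Enzyme >= 1 else 5  [with Enzyme=21]  = -1; Response = |Dose - Gene|  [with Dose=5, Gene=4]  = 1; Toxicity = -Gene + 2*Response + 2  [with Gene=4, Response=1]  = 0; Outcome = -Toxicity - 3*Marker - 3  [with Toxicity=0, Marker=-1]  = 0.
Change = -10 − 0 = -10.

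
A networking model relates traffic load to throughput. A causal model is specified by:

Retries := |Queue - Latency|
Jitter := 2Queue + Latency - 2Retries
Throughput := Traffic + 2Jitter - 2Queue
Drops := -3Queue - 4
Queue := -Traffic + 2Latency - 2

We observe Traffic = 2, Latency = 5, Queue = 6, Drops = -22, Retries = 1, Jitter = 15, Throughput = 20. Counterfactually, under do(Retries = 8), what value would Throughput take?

Under do(Retries=8), the mechanism Retries := |Queue - Latency| is discarded; Retries is fixed at 8.
Queue = -Traffic + 2Latency - 2  [with Traffic=2, Latency=5]  = 6
Jitter = 2Queue + Latency - 2Retries  [with Queue=6, Latency=5, Retries=8]  = 1
Throughput = Traffic + 2Jitter - 2Queue  [with Traffic=2, Jitter=1, Queue=6]  = -8

-8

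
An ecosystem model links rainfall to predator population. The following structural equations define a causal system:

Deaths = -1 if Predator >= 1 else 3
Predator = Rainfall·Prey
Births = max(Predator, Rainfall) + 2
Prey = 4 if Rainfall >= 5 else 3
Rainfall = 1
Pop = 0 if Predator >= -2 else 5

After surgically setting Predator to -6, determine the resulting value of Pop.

The intervention breaks the incoming arrows to Predator: Predator = Rainfall·Prey no longer applies, and Predator = -6.
Pop = 0 if Predator >= -2 else 5  [with Predator=-6]  = 5

5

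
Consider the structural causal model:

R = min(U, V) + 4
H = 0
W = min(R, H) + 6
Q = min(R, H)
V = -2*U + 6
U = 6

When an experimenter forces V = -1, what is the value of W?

6

The intervention breaks the incoming arrows to V: V = -2*U + 6 no longer applies, and V = -1.
R = min(U, V) + 4  [with U=6, V=-1]  = 3
W = min(R, H) + 6  [with R=3, H=0]  = 6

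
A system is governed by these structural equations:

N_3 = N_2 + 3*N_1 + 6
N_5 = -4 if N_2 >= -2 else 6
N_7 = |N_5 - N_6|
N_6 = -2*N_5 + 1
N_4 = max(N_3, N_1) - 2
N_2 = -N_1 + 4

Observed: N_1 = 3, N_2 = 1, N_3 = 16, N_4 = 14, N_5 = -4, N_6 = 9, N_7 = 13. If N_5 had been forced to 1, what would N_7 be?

Under do(N_5=1), the mechanism N_5 = -4 if N_2 >= -2 else 6 is discarded; N_5 is fixed at 1.
N_6 = -2*N_5 + 1  [with N_5=1]  = -1
N_7 = |N_5 - N_6|  [with N_5=1, N_6=-1]  = 2

2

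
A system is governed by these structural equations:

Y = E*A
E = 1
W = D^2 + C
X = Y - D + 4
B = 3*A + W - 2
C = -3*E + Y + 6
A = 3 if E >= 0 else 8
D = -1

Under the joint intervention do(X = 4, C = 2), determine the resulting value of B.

Under do(X = 4, C = 2), each intervened variable's structural equation is replaced by its fixed value.
A = 3 if E >= 0 else 8  [with E=1]  = 3
W = D^2 + C  [with D=-1, C=2]  = 3
B = 3*A + W - 2  [with A=3, W=3]  = 10

10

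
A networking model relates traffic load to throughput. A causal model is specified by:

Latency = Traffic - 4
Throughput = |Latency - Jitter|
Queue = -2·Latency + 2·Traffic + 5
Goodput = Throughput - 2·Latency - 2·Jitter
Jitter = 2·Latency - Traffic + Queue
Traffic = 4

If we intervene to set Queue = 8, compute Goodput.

-4

The intervention breaks the incoming arrows to Queue: Queue = -2·Latency + 2·Traffic + 5 no longer applies, and Queue = 8.
Latency = Traffic - 4  [with Traffic=4]  = 0
Jitter = 2·Latency - Traffic + Queue  [with Latency=0, Traffic=4, Queue=8]  = 4
Throughput = |Latency - Jitter|  [with Latency=0, Jitter=4]  = 4
Goodput = Throughput - 2·Latency - 2·Jitter  [with Throughput=4, Latency=0, Jitter=4]  = -4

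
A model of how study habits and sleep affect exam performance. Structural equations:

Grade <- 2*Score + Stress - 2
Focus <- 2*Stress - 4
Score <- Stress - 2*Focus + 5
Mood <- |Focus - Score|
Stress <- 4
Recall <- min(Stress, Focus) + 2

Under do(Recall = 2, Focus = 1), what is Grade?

16

The joint intervention fixes Recall = 2, Focus = 1, removing each variable's own equation.
Score = Stress - 2*Focus + 5  [with Stress=4, Focus=1]  = 7
Grade = 2*Score + Stress - 2  [with Score=7, Stress=4]  = 16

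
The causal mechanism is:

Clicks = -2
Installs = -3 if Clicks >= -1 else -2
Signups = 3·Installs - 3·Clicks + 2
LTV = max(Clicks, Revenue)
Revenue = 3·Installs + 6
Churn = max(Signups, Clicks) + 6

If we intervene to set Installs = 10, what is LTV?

Under do(Installs=10), the mechanism Installs = -3 if Clicks >= -1 else -2 is discarded; Installs is fixed at 10.
Revenue = 3·Installs + 6  [with Installs=10]  = 36
LTV = max(Clicks, Revenue)  [with Clicks=-2, Revenue=36]  = 36

36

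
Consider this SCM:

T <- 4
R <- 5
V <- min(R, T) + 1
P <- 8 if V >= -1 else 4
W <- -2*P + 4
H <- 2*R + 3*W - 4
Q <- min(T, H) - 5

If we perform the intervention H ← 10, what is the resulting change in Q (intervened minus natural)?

Intervening sets H = 10 and removes its equation (H <- 2*R + 3*W - 4).
Q = min(T, H) - 5  [with T=4, H=10]  = -1
Without intervention: V = min(R, T) + 1  [with R=5, T=4]  = 5; P = 8 if V >= -1 else 4  [with V=5]  = 8; W = -2*P + 4  [with P=8]  = -12; H = 2*R + 3*W - 4  [with R=5, W=-12]  = -30; Q = min(T, H) - 5  [with T=4, H=-30]  = -35.
Change = -1 − (-35) = 34.

34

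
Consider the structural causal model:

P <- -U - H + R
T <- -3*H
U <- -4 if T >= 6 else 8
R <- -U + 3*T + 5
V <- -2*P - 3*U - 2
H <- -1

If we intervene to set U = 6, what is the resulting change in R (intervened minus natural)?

The intervention breaks the incoming arrows to U: U <- -4 if T >= 6 else 8 no longer applies, and U = 6.
T = -3*H  [with H=-1]  = 3
R = -U + 3*T + 5  [with U=6, T=3]  = 8
Without intervention: T = -3*H  [with H=-1]  = 3; U = -4 if T >= 6 else 8  [with T=3]  = 8; R = -U + 3*T + 5  [with U=8, T=3]  = 6.
Change = 8 − 6 = 2.

2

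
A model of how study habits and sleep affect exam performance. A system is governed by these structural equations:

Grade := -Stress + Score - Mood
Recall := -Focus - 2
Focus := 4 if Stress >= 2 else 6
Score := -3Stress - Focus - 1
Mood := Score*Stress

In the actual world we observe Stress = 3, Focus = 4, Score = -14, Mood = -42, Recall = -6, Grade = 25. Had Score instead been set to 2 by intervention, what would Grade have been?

The intervention breaks the incoming arrows to Score: Score := -3Stress - Focus - 1 no longer applies, and Score = 2.
Mood = Score*Stress  [with Score=2, Stress=3]  = 6
Grade = -Stress + Score - Mood  [with Stress=3, Score=2, Mood=6]  = -7

-7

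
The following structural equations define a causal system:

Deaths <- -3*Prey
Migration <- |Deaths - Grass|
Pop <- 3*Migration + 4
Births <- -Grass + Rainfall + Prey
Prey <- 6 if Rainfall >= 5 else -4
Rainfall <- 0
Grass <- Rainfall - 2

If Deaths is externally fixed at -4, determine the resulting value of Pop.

Under do(Deaths=-4), the mechanism Deaths <- -3*Prey is discarded; Deaths is fixed at -4.
Grass = Rainfall - 2  [with Rainfall=0]  = -2
Migration = |Deaths - Grass|  [with Deaths=-4, Grass=-2]  = 2
Pop = 3*Migration + 4  [with Migration=2]  = 10

10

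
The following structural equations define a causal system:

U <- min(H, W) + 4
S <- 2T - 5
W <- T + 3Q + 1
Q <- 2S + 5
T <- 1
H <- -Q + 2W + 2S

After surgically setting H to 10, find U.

The intervention breaks the incoming arrows to H: H <- -Q + 2W + 2S no longer applies, and H = 10.
S = 2T - 5  [with T=1]  = -3
Q = 2S + 5  [with S=-3]  = -1
W = T + 3Q + 1  [with T=1, Q=-1]  = -1
U = min(H, W) + 4  [with H=10, W=-1]  = 3

3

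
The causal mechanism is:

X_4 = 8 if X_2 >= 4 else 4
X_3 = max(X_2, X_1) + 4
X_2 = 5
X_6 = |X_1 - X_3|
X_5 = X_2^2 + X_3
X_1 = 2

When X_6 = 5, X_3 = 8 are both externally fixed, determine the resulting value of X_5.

Under do(X_6 = 5, X_3 = 8), each intervened variable's structural equation is replaced by its fixed value.
X_5 = X_2^2 + X_3  [with X_2=5, X_3=8]  = 33

33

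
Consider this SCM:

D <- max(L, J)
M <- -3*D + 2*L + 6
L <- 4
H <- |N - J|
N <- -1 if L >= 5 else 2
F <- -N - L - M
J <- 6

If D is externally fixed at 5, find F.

-5

The intervention breaks the incoming arrows to D: D <- max(L, J) no longer applies, and D = 5.
M = -3*D + 2*L + 6  [with D=5, L=4]  = -1
N = -1 if L >= 5 else 2  [with L=4]  = 2
F = -N - L - M  [with N=2, L=4, M=-1]  = -5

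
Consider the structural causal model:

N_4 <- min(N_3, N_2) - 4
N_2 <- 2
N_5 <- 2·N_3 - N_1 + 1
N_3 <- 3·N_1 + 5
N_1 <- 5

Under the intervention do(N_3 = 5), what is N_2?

Under do(N_3=5), the mechanism N_3 <- 3·N_1 + 5 is discarded; N_3 is fixed at 5.
Since N_2 is not a descendant of the intervened variable, it is unaffected.

2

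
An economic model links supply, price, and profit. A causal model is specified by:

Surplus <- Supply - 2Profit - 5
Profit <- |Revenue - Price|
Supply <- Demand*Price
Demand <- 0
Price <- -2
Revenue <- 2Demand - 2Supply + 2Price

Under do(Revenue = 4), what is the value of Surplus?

-17

Under do(Revenue=4), the mechanism Revenue <- 2Demand - 2Supply + 2Price is discarded; Revenue is fixed at 4.
Supply = Demand*Price  [with Demand=0, Price=-2]  = 0
Profit = |Revenue - Price|  [with Revenue=4, Price=-2]  = 6
Surplus = Supply - 2Profit - 5  [with Supply=0, Profit=6]  = -17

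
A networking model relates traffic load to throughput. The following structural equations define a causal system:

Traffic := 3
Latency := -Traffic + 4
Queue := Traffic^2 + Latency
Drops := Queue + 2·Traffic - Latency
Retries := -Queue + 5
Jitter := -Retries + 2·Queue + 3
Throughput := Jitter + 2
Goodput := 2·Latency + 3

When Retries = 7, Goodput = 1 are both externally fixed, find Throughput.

18

Setting Retries = 7, Goodput = 1 by intervention discards those variables' equations.
Latency = -Traffic + 4  [with Traffic=3]  = 1
Queue = Traffic^2 + Latency  [with Traffic=3, Latency=1]  = 10
Jitter = -Retries + 2·Queue + 3  [with Retries=7, Queue=10]  = 16
Throughput = Jitter + 2  [with Jitter=16]  = 18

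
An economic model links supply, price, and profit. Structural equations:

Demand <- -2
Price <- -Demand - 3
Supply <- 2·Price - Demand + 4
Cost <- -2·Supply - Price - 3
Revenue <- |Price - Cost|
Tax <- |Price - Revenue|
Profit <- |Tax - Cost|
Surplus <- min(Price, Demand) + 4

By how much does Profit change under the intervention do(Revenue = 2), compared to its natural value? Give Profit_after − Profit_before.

Under do(Revenue=2), the mechanism Revenue <- |Price - Cost| is discarded; Revenue is fixed at 2.
Price = -Demand - 3  [with Demand=-2]  = -1
Supply = 2·Price - Demand + 4  [with Price=-1, Demand=-2]  = 4
Cost = -2·Supply - Price - 3  [with Supply=4, Price=-1]  = -10
Tax = |Price - Revenue|  [with Price=-1, Revenue=2]  = 3
Profit = |Tax - Cost|  [with Tax=3, Cost=-10]  = 13
Without intervention: Price = -Demand - 3  [with Demand=-2]  = -1; Supply = 2·Price - Demand + 4  [with Price=-1, Demand=-2]  = 4; Cost = -2·Supply - Price - 3  [with Supply=4, Price=-1]  = -10; Revenue = |Price - Cost|  [with Price=-1, Cost=-10]  = 9; Tax = |Price - Revenue|  [with Price=-1, Revenue=9]  = 10; Profit = |Tax - Cost|  [with Tax=10, Cost=-10]  = 20.
Change = 13 − 20 = -7.

-7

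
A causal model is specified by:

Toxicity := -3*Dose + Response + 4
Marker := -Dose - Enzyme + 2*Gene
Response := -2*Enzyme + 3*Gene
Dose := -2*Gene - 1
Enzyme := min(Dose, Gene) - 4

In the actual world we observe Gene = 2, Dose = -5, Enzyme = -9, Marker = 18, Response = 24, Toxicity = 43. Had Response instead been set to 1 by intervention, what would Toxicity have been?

20

The intervention breaks the incoming arrows to Response: Response := -2*Enzyme + 3*Gene no longer applies, and Response = 1.
Dose = -2*Gene - 1  [with Gene=2]  = -5
Toxicity = -3*Dose + Response + 4  [with Dose=-5, Response=1]  = 20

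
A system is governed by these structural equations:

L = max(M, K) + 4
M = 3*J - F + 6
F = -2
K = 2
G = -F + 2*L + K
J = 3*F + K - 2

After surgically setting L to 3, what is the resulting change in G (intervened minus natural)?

The intervention breaks the incoming arrows to L: L = max(M, K) + 4 no longer applies, and L = 3.
G = -F + 2*L + K  [with F=-2, L=3, K=2]  = 10
Without intervention: J = 3*F + K - 2  [with F=-2, K=2]  = -6; M = 3*J - F + 6  [with J=-6, F=-2]  = -10; L = max(M, K) + 4  [with M=-10, K=2]  = 6; G = -F + 2*L + K  [with F=-2, L=6, K=2]  = 16.
Change = 10 − 16 = -6.

-6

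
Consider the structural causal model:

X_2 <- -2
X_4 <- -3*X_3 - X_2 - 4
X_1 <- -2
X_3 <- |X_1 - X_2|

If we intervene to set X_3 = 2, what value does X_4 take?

-8

The intervention breaks the incoming arrows to X_3: X_3 <- |X_1 - X_2| no longer applies, and X_3 = 2.
X_4 = -3*X_3 - X_2 - 4  [with X_3=2, X_2=-2]  = -8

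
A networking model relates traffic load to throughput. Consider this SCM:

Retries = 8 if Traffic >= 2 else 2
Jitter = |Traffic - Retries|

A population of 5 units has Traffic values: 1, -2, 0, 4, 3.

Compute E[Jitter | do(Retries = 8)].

The intervention sets Retries=8 in all 5 units regardless of Traffic. Recomputing Jitter per unit gives 7, 10, 8, 4, 5; average 6.8.

6.8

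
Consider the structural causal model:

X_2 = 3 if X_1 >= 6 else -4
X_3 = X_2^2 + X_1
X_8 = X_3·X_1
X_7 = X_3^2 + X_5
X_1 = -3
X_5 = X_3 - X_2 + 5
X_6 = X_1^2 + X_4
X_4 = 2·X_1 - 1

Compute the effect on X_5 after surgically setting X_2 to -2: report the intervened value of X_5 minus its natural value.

-14

do(X_2=-2) replaces the equation X_2 = 3 if X_1 >= 6 else -4 with the constant X_2 = -2.
X_3 = X_2^2 + X_1  [with X_2=-2, X_1=-3]  = 1
X_5 = X_3 - X_2 + 5  [with X_3=1, X_2=-2]  = 8
Without intervention: X_2 = 3 if X_1 >= 6 else -4  [with X_1=-3]  = -4; X_3 = X_2^2 + X_1  [with X_2=-4, X_1=-3]  = 13; X_5 = X_3 - X_2 + 5  [with X_3=13, X_2=-4]  = 22.
Change = 8 − 22 = -14.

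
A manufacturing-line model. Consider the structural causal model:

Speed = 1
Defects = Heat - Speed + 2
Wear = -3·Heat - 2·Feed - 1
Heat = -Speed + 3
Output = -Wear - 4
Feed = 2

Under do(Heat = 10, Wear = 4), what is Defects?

11

Setting Heat = 10, Wear = 4 by intervention discards those variables' equations.
Defects = Heat - Speed + 2  [with Heat=10, Speed=1]  = 11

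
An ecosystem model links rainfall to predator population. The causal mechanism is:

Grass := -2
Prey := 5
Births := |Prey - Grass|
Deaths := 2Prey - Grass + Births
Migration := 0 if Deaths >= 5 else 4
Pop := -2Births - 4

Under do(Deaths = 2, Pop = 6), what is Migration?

Setting Deaths = 2, Pop = 6 by intervention discards those variables' equations.
Migration = 0 if Deaths >= 5 else 4  [with Deaths=2]  = 4

4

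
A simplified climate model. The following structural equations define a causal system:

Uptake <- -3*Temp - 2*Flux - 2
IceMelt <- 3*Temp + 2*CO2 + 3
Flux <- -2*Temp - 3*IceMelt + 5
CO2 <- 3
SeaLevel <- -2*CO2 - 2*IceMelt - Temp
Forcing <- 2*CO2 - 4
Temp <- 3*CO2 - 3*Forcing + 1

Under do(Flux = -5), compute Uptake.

-4

Intervening sets Flux = -5 and removes its equation (Flux <- -2*Temp - 3*IceMelt + 5).
Forcing = 2*CO2 - 4  [with CO2=3]  = 2
Temp = 3*CO2 - 3*Forcing + 1  [with CO2=3, Forcing=2]  = 4
Uptake = -3*Temp - 2*Flux - 2  [with Temp=4, Flux=-5]  = -4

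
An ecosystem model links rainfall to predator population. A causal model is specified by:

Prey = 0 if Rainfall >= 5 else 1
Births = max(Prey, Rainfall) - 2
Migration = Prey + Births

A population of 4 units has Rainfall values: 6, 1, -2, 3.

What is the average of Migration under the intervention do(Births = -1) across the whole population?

do(Births=-1) breaks Births's dependence on Rainfall. With Births=-1 fixed, Migration across the units is -1, 0, 0, 0, mean -0.25.

-0.25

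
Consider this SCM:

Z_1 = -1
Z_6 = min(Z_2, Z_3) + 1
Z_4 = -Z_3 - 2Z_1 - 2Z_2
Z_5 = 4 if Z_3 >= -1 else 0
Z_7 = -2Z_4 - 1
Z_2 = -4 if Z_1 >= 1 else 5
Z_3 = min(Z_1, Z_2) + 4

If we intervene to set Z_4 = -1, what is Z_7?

1

The intervention breaks the incoming arrows to Z_4: Z_4 = -Z_3 - 2Z_1 - 2Z_2 no longer applies, and Z_4 = -1.
Z_7 = -2Z_4 - 1  [with Z_4=-1]  = 1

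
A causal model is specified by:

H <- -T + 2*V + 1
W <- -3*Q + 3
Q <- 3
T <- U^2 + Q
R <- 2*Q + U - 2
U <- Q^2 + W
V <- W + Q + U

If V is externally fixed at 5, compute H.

The intervention breaks the incoming arrows to V: V <- W + Q + U no longer applies, and V = 5.
W = -3*Q + 3  [with Q=3]  = -6
U = Q^2 + W  [with Q=3, W=-6]  = 3
T = U^2 + Q  [with U=3, Q=3]  = 12
H = -T + 2*V + 1  [with T=12, V=5]  = -1

-1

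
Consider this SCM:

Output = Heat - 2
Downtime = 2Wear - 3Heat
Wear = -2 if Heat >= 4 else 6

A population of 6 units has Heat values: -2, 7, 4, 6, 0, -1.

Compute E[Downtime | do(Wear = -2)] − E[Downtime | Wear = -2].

The intervention sets Wear=-2 in all 6 units regardless of Heat. Recomputing Downtime per unit gives 2, -25, -16, -22, -4, -1; average -11.
Conditioning on Wear=-2 selects the 3 unit(s) with Heat ∈ {7, 4, 6}. Their Downtime values: -25, -16, -22. Mean = -21.
Difference = -11 − (-21) = 10.

10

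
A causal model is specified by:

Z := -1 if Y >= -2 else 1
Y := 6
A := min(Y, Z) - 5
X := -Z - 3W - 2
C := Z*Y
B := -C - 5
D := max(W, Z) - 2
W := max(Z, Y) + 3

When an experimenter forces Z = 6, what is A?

1

The intervention breaks the incoming arrows to Z: Z := -1 if Y >= -2 else 1 no longer applies, and Z = 6.
A = min(Y, Z) - 5  [with Y=6, Z=6]  = 1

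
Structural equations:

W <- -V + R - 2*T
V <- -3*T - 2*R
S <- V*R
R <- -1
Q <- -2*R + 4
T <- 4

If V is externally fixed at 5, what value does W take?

-14

The intervention breaks the incoming arrows to V: V <- -3*T - 2*R no longer applies, and V = 5.
W = -V + R - 2*T  [with V=5, R=-1, T=4]  = -14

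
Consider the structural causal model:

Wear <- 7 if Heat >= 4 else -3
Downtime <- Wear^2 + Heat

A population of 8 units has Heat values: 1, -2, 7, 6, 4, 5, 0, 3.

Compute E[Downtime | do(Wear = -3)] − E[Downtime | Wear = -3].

do(Wear=-3) breaks Wear's dependence on Heat. With Wear=-3 fixed, Downtime across the units is 10, 7, 16, 15, 13, 14, 9, 12, mean 12.
Observing Wear=-3 restricts to units where Wear's equation naturally yields -3: Heat ∈ {1, -2, 0, 3}. In that subpopulation Downtime = 10, 7, 9, 12, mean 9.5.
Difference = 12 − 9.5 = 2.5.

2.5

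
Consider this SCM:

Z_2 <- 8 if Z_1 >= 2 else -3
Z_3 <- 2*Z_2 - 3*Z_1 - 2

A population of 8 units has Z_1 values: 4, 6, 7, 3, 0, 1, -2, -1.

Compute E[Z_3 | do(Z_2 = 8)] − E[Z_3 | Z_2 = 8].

8.25

do(Z_2=8) breaks Z_2's dependence on Z_1. With Z_2=8 fixed, Z_3 across the units is 2, -4, -7, 5, 14, 11, 20, 17, mean 7.25.
E[Z_3|Z_2=8] averages over only the 4 units with Z_2=8 (Z_1 = 4, 6, 7, 3): Z_3 = 2, -4, -7, 5, mean -1.
Difference = 7.25 − (-1) = 8.25.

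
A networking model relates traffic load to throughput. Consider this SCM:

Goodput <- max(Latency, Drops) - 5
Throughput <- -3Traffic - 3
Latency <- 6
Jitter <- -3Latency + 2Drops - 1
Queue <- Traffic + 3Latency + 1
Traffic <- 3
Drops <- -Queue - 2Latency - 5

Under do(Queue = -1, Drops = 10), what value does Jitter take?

1

Setting Queue = -1, Drops = 10 by intervention discards those variables' equations.
Jitter = -3Latency + 2Drops - 1  [with Latency=6, Drops=10]  = 1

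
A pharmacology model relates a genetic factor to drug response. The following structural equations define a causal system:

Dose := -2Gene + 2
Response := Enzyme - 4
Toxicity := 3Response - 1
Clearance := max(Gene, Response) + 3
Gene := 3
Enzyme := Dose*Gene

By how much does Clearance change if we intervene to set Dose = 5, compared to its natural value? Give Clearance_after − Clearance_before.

Under do(Dose=5), the mechanism Dose := -2Gene + 2 is discarded; Dose is fixed at 5.
Enzyme = Dose*Gene  [with Dose=5, Gene=3]  = 15
Response = Enzyme - 4  [with Enzyme=15]  = 11
Clearance = max(Gene, Response) + 3  [with Gene=3, Response=11]  = 14
Without intervention: Dose = -2Gene + 2  [with Gene=3]  = -4; Enzyme = Dose*Gene  [with Dose=-4, Gene=3]  = -12; Response = Enzyme - 4  [with Enzyme=-12]  = -16; Clearance = max(Gene, Response) + 3  [with Gene=3, Response=-16]  = 6.
Change = 14 − 6 = 8.

8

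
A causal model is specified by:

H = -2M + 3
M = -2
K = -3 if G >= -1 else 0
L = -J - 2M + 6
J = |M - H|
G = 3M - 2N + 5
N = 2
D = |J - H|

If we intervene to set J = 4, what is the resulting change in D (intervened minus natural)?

1

Under do(J=4), the mechanism J = |M - H| is discarded; J is fixed at 4.
H = -2M + 3  [with M=-2]  = 7
D = |J - H|  [with J=4, H=7]  = 3
Without intervention: H = -2M + 3  [with M=-2]  = 7; J = |M - H|  [with M=-2, H=7]  = 9; D = |J - H|  [with J=9, H=7]  = 2.
Change = 3 − 2 = 1.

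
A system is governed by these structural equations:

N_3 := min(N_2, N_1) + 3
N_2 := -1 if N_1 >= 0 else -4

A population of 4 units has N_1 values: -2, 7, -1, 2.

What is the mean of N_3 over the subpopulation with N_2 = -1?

2

Observing N_2=-1 restricts to units where N_2's equation naturally yields -1: N_1 ∈ {7, 2}. In that subpopulation N_3 = 2, 2, mean 2.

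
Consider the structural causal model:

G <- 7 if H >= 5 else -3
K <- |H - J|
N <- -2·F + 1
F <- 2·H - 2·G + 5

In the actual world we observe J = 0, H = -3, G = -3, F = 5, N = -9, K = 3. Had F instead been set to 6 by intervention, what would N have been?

Intervening sets F = 6 and removes its equation (F <- 2·H - 2·G + 5).
N = -2·F + 1  [with F=6]  = -11

-11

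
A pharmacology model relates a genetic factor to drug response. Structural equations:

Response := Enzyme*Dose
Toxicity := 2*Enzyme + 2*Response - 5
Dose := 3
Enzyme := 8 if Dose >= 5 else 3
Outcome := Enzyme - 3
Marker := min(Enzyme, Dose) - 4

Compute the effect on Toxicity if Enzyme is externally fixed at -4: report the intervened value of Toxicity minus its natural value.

do(Enzyme=-4) replaces the equation Enzyme := 8 if Dose >= 5 else 3 with the constant Enzyme = -4.
Response = Enzyme*Dose  [with Enzyme=-4, Dose=3]  = -12
Toxicity = 2*Enzyme + 2*Response - 5  [with Enzyme=-4, Response=-12]  = -37
Without intervention: Enzyme = 8 if Dose >= 5 else 3  [with Dose=3]  = 3; Response = Enzyme*Dose  [with Enzyme=3, Dose=3]  = 9; Toxicity = 2*Enzyme + 2*Response - 5  [with Enzyme=3, Response=9]  = 19.
Change = -37 − 19 = -56.

-56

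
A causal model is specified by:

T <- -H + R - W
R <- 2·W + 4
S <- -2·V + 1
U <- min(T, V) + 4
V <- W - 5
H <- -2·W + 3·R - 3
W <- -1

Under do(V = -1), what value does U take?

Under do(V=-1), the mechanism V <- W - 5 is discarded; V is fixed at -1.
R = 2·W + 4  [with W=-1]  = 2
H = -2·W + 3·R - 3  [with W=-1, R=2]  = 5
T = -H + R - W  [with H=5, R=2, W=-1]  = -2
U = min(T, V) + 4  [with T=-2, V=-1]  = 2

2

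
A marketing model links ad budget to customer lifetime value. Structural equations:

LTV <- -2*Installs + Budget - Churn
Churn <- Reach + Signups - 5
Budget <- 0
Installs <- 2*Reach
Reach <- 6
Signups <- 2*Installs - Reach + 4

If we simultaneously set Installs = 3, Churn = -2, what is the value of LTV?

Setting Installs = 3, Churn = -2 by intervention discards those variables' equations.
LTV = -2*Installs + Budget - Churn  [with Installs=3, Budget=0, Churn=-2]  = -4

-4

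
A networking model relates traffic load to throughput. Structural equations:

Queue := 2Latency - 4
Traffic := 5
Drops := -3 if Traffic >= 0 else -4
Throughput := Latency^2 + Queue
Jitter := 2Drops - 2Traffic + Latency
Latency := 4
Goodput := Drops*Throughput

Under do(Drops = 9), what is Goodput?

180

The intervention breaks the incoming arrows to Drops: Drops := -3 if Traffic >= 0 else -4 no longer applies, and Drops = 9.
Queue = 2Latency - 4  [with Latency=4]  = 4
Throughput = Latency^2 + Queue  [with Latency=4, Queue=4]  = 20
Goodput = Drops*Throughput  [with Drops=9, Throughput=20]  = 180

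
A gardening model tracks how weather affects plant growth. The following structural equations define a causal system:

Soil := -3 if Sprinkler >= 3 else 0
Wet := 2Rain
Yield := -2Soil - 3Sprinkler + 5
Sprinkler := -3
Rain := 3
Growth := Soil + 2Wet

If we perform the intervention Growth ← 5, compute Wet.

The intervention breaks the incoming arrows to Growth: Growth := Soil + 2Wet no longer applies, and Growth = 5.
Since Wet is not a descendant of the intervened variable, it is unaffected.
Wet = 2Rain  [with Rain=3]  = 6

6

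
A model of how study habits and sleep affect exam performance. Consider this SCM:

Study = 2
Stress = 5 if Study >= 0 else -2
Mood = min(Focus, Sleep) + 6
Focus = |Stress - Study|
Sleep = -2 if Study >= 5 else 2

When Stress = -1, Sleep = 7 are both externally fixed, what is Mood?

Setting Stress = -1, Sleep = 7 by intervention discards those variables' equations.
Focus = |Stress - Study|  [with Stress=-1, Study=2]  = 3
Mood = min(Focus, Sleep) + 6  [with Focus=3, Sleep=7]  = 9

9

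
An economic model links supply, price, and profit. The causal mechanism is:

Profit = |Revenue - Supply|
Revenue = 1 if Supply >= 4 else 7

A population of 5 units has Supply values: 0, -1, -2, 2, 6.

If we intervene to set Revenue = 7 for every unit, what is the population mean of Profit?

6

Under do(Revenue=7), Revenue's equation is replaced by Revenue=7 for every unit. Per-unit Profit: 7, 8, 9, 5, 1. Mean = 6.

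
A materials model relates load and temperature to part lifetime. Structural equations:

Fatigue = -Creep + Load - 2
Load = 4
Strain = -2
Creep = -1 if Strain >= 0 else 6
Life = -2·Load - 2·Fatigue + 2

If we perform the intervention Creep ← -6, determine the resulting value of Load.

4

Under do(Creep=-6), the mechanism Creep = -1 if Strain >= 0 else 6 is discarded; Creep is fixed at -6.
Load is not downstream of the intervention, so its value is determined by the original equations.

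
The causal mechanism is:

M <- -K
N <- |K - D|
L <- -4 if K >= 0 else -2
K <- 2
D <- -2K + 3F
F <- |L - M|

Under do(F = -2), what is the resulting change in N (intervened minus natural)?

Under do(F=-2), the mechanism F <- |L - M| is discarded; F is fixed at -2.
D = -2K + 3F  [with K=2, F=-2]  = -10
N = |K - D|  [with K=2, D=-10]  = 12
Without intervention: M = -K  [with K=2]  = -2; L = -4 if K >= 0 else -2  [with K=2]  = -4; F = |L - M|  [with L=-4, M=-2]  = 2; D = -2K + 3F  [with K=2, F=2]  = 2; N = |K - D|  [with K=2, D=2]  = 0.
Change = 12 − 0 = 12.

12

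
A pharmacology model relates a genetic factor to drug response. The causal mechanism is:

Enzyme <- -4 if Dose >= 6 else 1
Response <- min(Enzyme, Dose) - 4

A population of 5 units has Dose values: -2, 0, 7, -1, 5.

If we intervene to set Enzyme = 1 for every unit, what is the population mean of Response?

-4.2

Under do(Enzyme=1), Enzyme's equation is replaced by Enzyme=1 for every unit. Per-unit Response: -6, -4, -3, -5, -3. Mean = -4.2.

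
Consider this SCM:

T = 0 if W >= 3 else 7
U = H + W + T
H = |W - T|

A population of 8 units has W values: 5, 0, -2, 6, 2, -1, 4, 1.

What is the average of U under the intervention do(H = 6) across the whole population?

12.25

do(H=6) breaks H's dependence on W. With H=6 fixed, U across the units is 11, 13, 11, 12, 15, 12, 10, 14, mean 12.25.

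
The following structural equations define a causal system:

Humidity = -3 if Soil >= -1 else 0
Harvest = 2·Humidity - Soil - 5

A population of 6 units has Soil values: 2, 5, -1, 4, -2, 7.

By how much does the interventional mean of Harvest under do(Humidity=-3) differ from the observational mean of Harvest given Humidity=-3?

0.9

Every unit gets Humidity=-3 under the intervention. Harvest values become -13, -16, -10, -15, -9, -18; E[Harvest|do(Humidity=-3)] = -13.5.
E[Harvest|Humidity=-3] averages over only the 5 units with Humidity=-3 (Soil = 2, 5, -1, 4, 7): Harvest = -13, -16, -10, -15, -18, mean -14.4.
Difference = -13.5 − (-14.4) = 0.9.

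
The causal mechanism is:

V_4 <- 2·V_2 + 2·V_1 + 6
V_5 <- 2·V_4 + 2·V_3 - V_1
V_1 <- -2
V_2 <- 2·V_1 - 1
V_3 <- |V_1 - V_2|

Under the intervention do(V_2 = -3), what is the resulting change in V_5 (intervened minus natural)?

4

do(V_2=-3) replaces the equation V_2 <- 2·V_1 - 1 with the constant V_2 = -3.
V_3 = |V_1 - V_2|  [with V_1=-2, V_2=-3]  = 1
V_4 = 2·V_2 + 2·V_1 + 6  [with V_2=-3, V_1=-2]  = -4
V_5 = 2·V_4 + 2·V_3 - V_1  [with V_4=-4, V_3=1, V_1=-2]  = -4
Without intervention: V_2 = 2·V_1 - 1  [with V_1=-2]  = -5; V_3 = |V_1 - V_2|  [with V_1=-2, V_2=-5]  = 3; V_4 = 2·V_2 + 2·V_1 + 6  [with V_2=-5, V_1=-2]  = -8; V_5 = 2·V_4 + 2·V_3 - V_1  [with V_4=-8, V_3=3, V_1=-2]  = -8.
Change = -4 − (-8) = 4.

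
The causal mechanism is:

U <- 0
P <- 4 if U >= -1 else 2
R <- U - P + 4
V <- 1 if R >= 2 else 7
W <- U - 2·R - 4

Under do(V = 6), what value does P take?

The intervention breaks the incoming arrows to V: V <- 1 if R >= 2 else 7 no longer applies, and V = 6.
Since P is not a descendant of the intervened variable, it is unaffected.
P = 4 if U >= -1 else 2  [with U=0]  = 4

4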